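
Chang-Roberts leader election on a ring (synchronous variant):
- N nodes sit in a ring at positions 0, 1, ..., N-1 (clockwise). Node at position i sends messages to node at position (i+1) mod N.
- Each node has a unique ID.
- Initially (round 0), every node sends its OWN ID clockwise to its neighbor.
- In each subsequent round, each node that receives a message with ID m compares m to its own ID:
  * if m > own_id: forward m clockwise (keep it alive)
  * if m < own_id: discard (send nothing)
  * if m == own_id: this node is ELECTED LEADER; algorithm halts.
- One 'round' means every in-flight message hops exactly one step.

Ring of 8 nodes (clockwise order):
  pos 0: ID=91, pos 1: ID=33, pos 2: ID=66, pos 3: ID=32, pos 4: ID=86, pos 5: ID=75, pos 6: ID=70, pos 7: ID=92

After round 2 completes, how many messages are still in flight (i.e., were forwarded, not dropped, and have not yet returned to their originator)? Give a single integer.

Answer: 3

Derivation:
Round 1: pos1(id33) recv 91: fwd; pos2(id66) recv 33: drop; pos3(id32) recv 66: fwd; pos4(id86) recv 32: drop; pos5(id75) recv 86: fwd; pos6(id70) recv 75: fwd; pos7(id92) recv 70: drop; pos0(id91) recv 92: fwd
Round 2: pos2(id66) recv 91: fwd; pos4(id86) recv 66: drop; pos6(id70) recv 86: fwd; pos7(id92) recv 75: drop; pos1(id33) recv 92: fwd
After round 2: 3 messages still in flight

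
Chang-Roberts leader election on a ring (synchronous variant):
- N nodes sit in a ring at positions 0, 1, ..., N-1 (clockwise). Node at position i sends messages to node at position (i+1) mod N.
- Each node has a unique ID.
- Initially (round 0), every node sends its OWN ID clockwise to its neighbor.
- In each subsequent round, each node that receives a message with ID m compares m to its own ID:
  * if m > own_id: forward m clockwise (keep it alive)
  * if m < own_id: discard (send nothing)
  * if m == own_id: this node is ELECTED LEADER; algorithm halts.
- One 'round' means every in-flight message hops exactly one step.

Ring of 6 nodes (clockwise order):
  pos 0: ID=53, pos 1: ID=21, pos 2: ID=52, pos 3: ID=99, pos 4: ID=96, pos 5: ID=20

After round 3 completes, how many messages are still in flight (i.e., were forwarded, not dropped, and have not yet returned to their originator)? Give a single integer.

Round 1: pos1(id21) recv 53: fwd; pos2(id52) recv 21: drop; pos3(id99) recv 52: drop; pos4(id96) recv 99: fwd; pos5(id20) recv 96: fwd; pos0(id53) recv 20: drop
Round 2: pos2(id52) recv 53: fwd; pos5(id20) recv 99: fwd; pos0(id53) recv 96: fwd
Round 3: pos3(id99) recv 53: drop; pos0(id53) recv 99: fwd; pos1(id21) recv 96: fwd
After round 3: 2 messages still in flight

Answer: 2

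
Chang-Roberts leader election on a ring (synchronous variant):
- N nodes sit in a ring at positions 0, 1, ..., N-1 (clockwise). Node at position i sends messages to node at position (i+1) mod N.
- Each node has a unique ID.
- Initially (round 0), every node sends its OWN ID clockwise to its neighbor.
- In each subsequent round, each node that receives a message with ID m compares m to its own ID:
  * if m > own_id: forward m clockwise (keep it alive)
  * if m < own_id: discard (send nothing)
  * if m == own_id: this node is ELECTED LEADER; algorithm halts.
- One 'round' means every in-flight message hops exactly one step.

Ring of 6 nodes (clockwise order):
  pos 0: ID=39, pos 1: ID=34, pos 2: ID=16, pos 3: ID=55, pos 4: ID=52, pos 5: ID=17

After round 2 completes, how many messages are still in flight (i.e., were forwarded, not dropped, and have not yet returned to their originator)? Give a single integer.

Answer: 3

Derivation:
Round 1: pos1(id34) recv 39: fwd; pos2(id16) recv 34: fwd; pos3(id55) recv 16: drop; pos4(id52) recv 55: fwd; pos5(id17) recv 52: fwd; pos0(id39) recv 17: drop
Round 2: pos2(id16) recv 39: fwd; pos3(id55) recv 34: drop; pos5(id17) recv 55: fwd; pos0(id39) recv 52: fwd
After round 2: 3 messages still in flight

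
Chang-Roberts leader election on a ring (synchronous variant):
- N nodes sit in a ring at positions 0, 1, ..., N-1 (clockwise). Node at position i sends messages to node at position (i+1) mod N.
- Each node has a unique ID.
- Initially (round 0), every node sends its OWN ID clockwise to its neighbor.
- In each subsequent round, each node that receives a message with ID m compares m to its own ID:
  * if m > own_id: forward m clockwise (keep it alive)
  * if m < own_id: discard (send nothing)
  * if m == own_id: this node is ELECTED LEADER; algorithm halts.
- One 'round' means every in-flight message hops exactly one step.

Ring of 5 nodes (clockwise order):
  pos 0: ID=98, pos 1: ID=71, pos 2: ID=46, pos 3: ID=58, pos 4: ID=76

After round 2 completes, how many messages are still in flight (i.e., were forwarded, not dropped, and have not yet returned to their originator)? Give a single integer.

Answer: 2

Derivation:
Round 1: pos1(id71) recv 98: fwd; pos2(id46) recv 71: fwd; pos3(id58) recv 46: drop; pos4(id76) recv 58: drop; pos0(id98) recv 76: drop
Round 2: pos2(id46) recv 98: fwd; pos3(id58) recv 71: fwd
After round 2: 2 messages still in flight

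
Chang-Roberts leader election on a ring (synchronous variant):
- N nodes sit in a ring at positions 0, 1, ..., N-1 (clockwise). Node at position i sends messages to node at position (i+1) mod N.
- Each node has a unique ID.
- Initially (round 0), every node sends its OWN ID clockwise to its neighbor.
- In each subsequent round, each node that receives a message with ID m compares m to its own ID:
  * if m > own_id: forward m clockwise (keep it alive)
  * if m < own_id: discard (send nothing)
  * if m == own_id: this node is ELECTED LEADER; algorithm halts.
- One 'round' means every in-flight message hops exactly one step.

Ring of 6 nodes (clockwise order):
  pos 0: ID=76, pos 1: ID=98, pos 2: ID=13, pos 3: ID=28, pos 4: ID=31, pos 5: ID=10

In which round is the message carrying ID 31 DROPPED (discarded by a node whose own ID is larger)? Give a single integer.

Answer: 2

Derivation:
Round 1: pos1(id98) recv 76: drop; pos2(id13) recv 98: fwd; pos3(id28) recv 13: drop; pos4(id31) recv 28: drop; pos5(id10) recv 31: fwd; pos0(id76) recv 10: drop
Round 2: pos3(id28) recv 98: fwd; pos0(id76) recv 31: drop
Round 3: pos4(id31) recv 98: fwd
Round 4: pos5(id10) recv 98: fwd
Round 5: pos0(id76) recv 98: fwd
Round 6: pos1(id98) recv 98: ELECTED
Message ID 31 originates at pos 4; dropped at pos 0 in round 2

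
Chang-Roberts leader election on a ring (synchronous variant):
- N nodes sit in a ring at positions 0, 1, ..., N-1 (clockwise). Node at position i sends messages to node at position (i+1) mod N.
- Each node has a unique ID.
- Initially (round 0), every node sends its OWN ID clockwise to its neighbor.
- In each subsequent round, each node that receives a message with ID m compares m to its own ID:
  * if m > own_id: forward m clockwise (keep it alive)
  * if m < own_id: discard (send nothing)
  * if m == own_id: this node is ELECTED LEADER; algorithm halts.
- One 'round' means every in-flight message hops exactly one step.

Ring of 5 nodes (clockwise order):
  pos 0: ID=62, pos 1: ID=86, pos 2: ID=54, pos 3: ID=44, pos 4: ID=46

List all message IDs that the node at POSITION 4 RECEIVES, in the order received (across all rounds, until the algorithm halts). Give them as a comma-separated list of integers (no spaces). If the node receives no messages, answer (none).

Round 1: pos1(id86) recv 62: drop; pos2(id54) recv 86: fwd; pos3(id44) recv 54: fwd; pos4(id46) recv 44: drop; pos0(id62) recv 46: drop
Round 2: pos3(id44) recv 86: fwd; pos4(id46) recv 54: fwd
Round 3: pos4(id46) recv 86: fwd; pos0(id62) recv 54: drop
Round 4: pos0(id62) recv 86: fwd
Round 5: pos1(id86) recv 86: ELECTED

Answer: 44,54,86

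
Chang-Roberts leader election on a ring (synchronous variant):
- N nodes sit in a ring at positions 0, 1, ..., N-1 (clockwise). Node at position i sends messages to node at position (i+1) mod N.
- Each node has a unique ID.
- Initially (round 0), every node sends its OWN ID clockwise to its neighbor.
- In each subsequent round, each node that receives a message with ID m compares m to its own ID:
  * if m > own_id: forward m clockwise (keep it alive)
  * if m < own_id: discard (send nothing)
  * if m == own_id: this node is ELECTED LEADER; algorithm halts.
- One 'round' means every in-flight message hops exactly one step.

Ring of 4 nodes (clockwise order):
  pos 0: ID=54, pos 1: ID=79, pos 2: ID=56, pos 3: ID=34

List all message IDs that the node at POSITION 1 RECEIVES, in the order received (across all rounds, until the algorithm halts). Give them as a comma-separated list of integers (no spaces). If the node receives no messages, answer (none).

Answer: 54,56,79

Derivation:
Round 1: pos1(id79) recv 54: drop; pos2(id56) recv 79: fwd; pos3(id34) recv 56: fwd; pos0(id54) recv 34: drop
Round 2: pos3(id34) recv 79: fwd; pos0(id54) recv 56: fwd
Round 3: pos0(id54) recv 79: fwd; pos1(id79) recv 56: drop
Round 4: pos1(id79) recv 79: ELECTED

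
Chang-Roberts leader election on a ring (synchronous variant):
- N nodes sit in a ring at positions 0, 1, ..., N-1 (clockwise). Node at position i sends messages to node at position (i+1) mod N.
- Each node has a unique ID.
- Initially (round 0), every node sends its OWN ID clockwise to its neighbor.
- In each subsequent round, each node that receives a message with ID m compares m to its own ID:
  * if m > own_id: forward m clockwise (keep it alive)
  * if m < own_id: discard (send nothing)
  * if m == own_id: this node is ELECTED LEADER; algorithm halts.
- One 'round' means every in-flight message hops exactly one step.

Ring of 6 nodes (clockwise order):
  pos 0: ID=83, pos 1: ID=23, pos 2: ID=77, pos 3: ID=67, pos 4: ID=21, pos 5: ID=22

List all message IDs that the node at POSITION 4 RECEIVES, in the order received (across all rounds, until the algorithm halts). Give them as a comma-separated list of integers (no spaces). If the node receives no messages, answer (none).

Round 1: pos1(id23) recv 83: fwd; pos2(id77) recv 23: drop; pos3(id67) recv 77: fwd; pos4(id21) recv 67: fwd; pos5(id22) recv 21: drop; pos0(id83) recv 22: drop
Round 2: pos2(id77) recv 83: fwd; pos4(id21) recv 77: fwd; pos5(id22) recv 67: fwd
Round 3: pos3(id67) recv 83: fwd; pos5(id22) recv 77: fwd; pos0(id83) recv 67: drop
Round 4: pos4(id21) recv 83: fwd; pos0(id83) recv 77: drop
Round 5: pos5(id22) recv 83: fwd
Round 6: pos0(id83) recv 83: ELECTED

Answer: 67,77,83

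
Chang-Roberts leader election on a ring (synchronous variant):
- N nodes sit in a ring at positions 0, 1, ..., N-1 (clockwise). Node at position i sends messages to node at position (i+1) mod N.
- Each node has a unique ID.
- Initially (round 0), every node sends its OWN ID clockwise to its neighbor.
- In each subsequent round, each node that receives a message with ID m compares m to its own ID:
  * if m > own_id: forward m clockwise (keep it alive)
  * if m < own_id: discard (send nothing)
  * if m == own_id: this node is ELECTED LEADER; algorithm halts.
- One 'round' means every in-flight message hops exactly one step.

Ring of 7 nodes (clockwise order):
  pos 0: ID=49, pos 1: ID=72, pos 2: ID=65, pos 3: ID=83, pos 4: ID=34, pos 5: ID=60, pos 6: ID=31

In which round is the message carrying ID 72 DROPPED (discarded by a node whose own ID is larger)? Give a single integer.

Round 1: pos1(id72) recv 49: drop; pos2(id65) recv 72: fwd; pos3(id83) recv 65: drop; pos4(id34) recv 83: fwd; pos5(id60) recv 34: drop; pos6(id31) recv 60: fwd; pos0(id49) recv 31: drop
Round 2: pos3(id83) recv 72: drop; pos5(id60) recv 83: fwd; pos0(id49) recv 60: fwd
Round 3: pos6(id31) recv 83: fwd; pos1(id72) recv 60: drop
Round 4: pos0(id49) recv 83: fwd
Round 5: pos1(id72) recv 83: fwd
Round 6: pos2(id65) recv 83: fwd
Round 7: pos3(id83) recv 83: ELECTED
Message ID 72 originates at pos 1; dropped at pos 3 in round 2

Answer: 2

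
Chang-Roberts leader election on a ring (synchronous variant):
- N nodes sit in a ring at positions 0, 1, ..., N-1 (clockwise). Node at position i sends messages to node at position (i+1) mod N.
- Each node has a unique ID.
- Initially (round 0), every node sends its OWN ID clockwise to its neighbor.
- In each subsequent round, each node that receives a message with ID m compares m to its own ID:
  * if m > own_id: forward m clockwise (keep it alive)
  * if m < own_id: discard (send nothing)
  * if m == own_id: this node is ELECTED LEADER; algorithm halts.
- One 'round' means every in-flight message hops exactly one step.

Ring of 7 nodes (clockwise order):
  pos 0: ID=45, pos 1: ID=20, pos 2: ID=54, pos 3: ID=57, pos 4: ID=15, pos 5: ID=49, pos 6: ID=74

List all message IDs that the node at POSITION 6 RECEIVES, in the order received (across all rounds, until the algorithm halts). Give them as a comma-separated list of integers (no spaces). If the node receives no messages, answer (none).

Answer: 49,57,74

Derivation:
Round 1: pos1(id20) recv 45: fwd; pos2(id54) recv 20: drop; pos3(id57) recv 54: drop; pos4(id15) recv 57: fwd; pos5(id49) recv 15: drop; pos6(id74) recv 49: drop; pos0(id45) recv 74: fwd
Round 2: pos2(id54) recv 45: drop; pos5(id49) recv 57: fwd; pos1(id20) recv 74: fwd
Round 3: pos6(id74) recv 57: drop; pos2(id54) recv 74: fwd
Round 4: pos3(id57) recv 74: fwd
Round 5: pos4(id15) recv 74: fwd
Round 6: pos5(id49) recv 74: fwd
Round 7: pos6(id74) recv 74: ELECTED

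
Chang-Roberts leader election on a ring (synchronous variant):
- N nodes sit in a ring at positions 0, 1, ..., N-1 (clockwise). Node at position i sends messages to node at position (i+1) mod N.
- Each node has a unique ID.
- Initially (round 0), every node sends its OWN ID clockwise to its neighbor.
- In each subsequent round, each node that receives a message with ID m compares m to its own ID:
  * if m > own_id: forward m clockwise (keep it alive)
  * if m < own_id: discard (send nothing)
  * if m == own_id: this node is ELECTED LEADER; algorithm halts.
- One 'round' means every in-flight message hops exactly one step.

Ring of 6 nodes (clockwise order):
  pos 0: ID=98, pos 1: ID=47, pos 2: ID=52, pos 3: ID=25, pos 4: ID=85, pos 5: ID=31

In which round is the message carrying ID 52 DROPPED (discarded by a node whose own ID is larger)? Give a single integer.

Answer: 2

Derivation:
Round 1: pos1(id47) recv 98: fwd; pos2(id52) recv 47: drop; pos3(id25) recv 52: fwd; pos4(id85) recv 25: drop; pos5(id31) recv 85: fwd; pos0(id98) recv 31: drop
Round 2: pos2(id52) recv 98: fwd; pos4(id85) recv 52: drop; pos0(id98) recv 85: drop
Round 3: pos3(id25) recv 98: fwd
Round 4: pos4(id85) recv 98: fwd
Round 5: pos5(id31) recv 98: fwd
Round 6: pos0(id98) recv 98: ELECTED
Message ID 52 originates at pos 2; dropped at pos 4 in round 2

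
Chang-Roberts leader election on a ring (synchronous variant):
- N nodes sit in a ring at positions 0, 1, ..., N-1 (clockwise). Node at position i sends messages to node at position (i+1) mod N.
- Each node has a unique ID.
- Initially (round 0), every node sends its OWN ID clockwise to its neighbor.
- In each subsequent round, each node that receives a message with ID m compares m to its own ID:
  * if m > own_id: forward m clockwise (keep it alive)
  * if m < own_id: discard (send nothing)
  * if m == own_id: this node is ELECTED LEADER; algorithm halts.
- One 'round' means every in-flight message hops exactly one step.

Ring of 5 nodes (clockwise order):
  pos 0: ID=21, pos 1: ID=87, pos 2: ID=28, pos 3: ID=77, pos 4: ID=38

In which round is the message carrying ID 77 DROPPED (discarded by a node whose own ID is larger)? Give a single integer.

Answer: 3

Derivation:
Round 1: pos1(id87) recv 21: drop; pos2(id28) recv 87: fwd; pos3(id77) recv 28: drop; pos4(id38) recv 77: fwd; pos0(id21) recv 38: fwd
Round 2: pos3(id77) recv 87: fwd; pos0(id21) recv 77: fwd; pos1(id87) recv 38: drop
Round 3: pos4(id38) recv 87: fwd; pos1(id87) recv 77: drop
Round 4: pos0(id21) recv 87: fwd
Round 5: pos1(id87) recv 87: ELECTED
Message ID 77 originates at pos 3; dropped at pos 1 in round 3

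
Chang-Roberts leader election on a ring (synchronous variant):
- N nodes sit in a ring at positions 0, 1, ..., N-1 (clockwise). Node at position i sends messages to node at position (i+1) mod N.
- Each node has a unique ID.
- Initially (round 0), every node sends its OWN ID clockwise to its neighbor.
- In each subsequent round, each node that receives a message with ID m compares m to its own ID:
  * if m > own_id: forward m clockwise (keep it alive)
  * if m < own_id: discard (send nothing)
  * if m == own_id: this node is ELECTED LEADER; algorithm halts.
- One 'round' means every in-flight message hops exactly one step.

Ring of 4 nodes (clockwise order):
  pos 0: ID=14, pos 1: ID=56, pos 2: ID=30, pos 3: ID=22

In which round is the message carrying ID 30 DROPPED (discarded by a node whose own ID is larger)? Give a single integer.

Round 1: pos1(id56) recv 14: drop; pos2(id30) recv 56: fwd; pos3(id22) recv 30: fwd; pos0(id14) recv 22: fwd
Round 2: pos3(id22) recv 56: fwd; pos0(id14) recv 30: fwd; pos1(id56) recv 22: drop
Round 3: pos0(id14) recv 56: fwd; pos1(id56) recv 30: drop
Round 4: pos1(id56) recv 56: ELECTED
Message ID 30 originates at pos 2; dropped at pos 1 in round 3

Answer: 3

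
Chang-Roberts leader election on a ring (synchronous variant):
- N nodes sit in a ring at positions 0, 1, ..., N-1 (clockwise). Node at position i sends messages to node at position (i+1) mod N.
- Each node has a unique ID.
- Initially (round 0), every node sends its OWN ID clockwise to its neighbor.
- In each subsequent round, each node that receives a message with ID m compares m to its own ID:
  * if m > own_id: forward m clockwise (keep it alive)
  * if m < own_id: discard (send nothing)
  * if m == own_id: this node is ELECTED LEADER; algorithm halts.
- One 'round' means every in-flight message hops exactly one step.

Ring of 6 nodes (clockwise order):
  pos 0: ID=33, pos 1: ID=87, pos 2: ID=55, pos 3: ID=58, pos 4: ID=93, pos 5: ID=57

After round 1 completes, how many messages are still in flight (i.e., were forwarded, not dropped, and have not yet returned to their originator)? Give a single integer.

Round 1: pos1(id87) recv 33: drop; pos2(id55) recv 87: fwd; pos3(id58) recv 55: drop; pos4(id93) recv 58: drop; pos5(id57) recv 93: fwd; pos0(id33) recv 57: fwd
After round 1: 3 messages still in flight

Answer: 3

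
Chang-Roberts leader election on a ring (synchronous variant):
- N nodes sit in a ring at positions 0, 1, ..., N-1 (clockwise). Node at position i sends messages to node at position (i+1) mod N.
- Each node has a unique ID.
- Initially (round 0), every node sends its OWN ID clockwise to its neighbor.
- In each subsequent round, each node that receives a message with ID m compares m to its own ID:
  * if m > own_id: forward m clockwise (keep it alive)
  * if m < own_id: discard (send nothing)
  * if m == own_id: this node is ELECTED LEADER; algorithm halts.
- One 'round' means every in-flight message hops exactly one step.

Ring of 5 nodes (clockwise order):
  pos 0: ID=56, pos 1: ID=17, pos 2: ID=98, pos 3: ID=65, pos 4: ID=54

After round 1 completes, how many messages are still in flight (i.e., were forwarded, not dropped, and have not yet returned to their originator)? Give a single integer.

Answer: 3

Derivation:
Round 1: pos1(id17) recv 56: fwd; pos2(id98) recv 17: drop; pos3(id65) recv 98: fwd; pos4(id54) recv 65: fwd; pos0(id56) recv 54: drop
After round 1: 3 messages still in flight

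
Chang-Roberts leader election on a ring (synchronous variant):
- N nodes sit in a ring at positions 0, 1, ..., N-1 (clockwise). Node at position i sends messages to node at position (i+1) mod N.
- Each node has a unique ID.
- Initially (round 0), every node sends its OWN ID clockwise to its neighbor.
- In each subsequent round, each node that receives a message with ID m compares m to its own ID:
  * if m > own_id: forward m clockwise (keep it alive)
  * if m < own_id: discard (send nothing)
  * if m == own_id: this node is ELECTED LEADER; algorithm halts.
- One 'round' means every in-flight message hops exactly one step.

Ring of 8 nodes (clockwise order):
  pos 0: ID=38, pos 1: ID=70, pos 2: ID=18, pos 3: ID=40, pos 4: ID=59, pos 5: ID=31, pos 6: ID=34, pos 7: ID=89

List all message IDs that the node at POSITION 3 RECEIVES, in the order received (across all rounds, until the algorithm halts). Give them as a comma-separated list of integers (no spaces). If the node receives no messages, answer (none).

Round 1: pos1(id70) recv 38: drop; pos2(id18) recv 70: fwd; pos3(id40) recv 18: drop; pos4(id59) recv 40: drop; pos5(id31) recv 59: fwd; pos6(id34) recv 31: drop; pos7(id89) recv 34: drop; pos0(id38) recv 89: fwd
Round 2: pos3(id40) recv 70: fwd; pos6(id34) recv 59: fwd; pos1(id70) recv 89: fwd
Round 3: pos4(id59) recv 70: fwd; pos7(id89) recv 59: drop; pos2(id18) recv 89: fwd
Round 4: pos5(id31) recv 70: fwd; pos3(id40) recv 89: fwd
Round 5: pos6(id34) recv 70: fwd; pos4(id59) recv 89: fwd
Round 6: pos7(id89) recv 70: drop; pos5(id31) recv 89: fwd
Round 7: pos6(id34) recv 89: fwd
Round 8: pos7(id89) recv 89: ELECTED

Answer: 18,70,89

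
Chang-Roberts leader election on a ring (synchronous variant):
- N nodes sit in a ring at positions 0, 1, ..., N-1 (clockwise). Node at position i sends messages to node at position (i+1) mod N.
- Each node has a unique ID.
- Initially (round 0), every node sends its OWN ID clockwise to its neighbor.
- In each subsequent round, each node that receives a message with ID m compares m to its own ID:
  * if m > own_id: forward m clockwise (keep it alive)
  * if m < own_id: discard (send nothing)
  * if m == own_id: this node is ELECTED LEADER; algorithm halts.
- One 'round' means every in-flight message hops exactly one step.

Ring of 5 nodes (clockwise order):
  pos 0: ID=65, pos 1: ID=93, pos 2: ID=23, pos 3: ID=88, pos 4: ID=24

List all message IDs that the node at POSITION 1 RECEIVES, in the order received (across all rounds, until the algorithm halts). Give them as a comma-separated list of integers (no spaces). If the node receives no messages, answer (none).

Round 1: pos1(id93) recv 65: drop; pos2(id23) recv 93: fwd; pos3(id88) recv 23: drop; pos4(id24) recv 88: fwd; pos0(id65) recv 24: drop
Round 2: pos3(id88) recv 93: fwd; pos0(id65) recv 88: fwd
Round 3: pos4(id24) recv 93: fwd; pos1(id93) recv 88: drop
Round 4: pos0(id65) recv 93: fwd
Round 5: pos1(id93) recv 93: ELECTED

Answer: 65,88,93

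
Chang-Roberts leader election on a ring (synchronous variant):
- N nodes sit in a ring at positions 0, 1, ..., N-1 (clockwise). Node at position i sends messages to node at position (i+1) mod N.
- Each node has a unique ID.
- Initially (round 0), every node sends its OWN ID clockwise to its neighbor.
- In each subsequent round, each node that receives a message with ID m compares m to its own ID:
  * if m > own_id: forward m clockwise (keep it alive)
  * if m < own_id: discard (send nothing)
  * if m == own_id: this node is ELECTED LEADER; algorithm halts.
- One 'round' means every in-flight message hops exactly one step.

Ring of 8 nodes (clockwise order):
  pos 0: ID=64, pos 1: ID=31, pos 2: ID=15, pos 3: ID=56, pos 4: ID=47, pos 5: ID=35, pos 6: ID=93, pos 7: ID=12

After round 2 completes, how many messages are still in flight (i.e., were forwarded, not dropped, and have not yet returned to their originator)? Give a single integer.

Answer: 3

Derivation:
Round 1: pos1(id31) recv 64: fwd; pos2(id15) recv 31: fwd; pos3(id56) recv 15: drop; pos4(id47) recv 56: fwd; pos5(id35) recv 47: fwd; pos6(id93) recv 35: drop; pos7(id12) recv 93: fwd; pos0(id64) recv 12: drop
Round 2: pos2(id15) recv 64: fwd; pos3(id56) recv 31: drop; pos5(id35) recv 56: fwd; pos6(id93) recv 47: drop; pos0(id64) recv 93: fwd
After round 2: 3 messages still in flight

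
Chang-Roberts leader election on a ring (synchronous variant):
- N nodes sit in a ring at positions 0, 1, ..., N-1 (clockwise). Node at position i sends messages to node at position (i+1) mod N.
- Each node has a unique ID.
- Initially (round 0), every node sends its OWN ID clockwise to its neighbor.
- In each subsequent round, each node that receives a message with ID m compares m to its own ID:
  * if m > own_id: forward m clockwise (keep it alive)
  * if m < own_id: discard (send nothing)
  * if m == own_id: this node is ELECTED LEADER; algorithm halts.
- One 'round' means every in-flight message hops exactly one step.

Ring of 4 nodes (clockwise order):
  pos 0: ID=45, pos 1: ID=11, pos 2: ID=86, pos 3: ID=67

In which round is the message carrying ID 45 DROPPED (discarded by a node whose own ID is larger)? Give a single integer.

Round 1: pos1(id11) recv 45: fwd; pos2(id86) recv 11: drop; pos3(id67) recv 86: fwd; pos0(id45) recv 67: fwd
Round 2: pos2(id86) recv 45: drop; pos0(id45) recv 86: fwd; pos1(id11) recv 67: fwd
Round 3: pos1(id11) recv 86: fwd; pos2(id86) recv 67: drop
Round 4: pos2(id86) recv 86: ELECTED
Message ID 45 originates at pos 0; dropped at pos 2 in round 2

Answer: 2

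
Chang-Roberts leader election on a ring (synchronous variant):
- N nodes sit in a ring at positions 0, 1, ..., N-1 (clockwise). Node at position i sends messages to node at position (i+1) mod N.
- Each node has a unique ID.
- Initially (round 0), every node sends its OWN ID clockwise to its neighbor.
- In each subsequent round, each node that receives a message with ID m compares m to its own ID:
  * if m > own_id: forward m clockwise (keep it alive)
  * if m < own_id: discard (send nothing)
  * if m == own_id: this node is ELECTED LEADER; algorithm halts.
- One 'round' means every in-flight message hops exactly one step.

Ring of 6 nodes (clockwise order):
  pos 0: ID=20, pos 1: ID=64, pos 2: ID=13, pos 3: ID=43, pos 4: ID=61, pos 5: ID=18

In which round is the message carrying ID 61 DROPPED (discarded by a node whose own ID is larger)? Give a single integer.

Round 1: pos1(id64) recv 20: drop; pos2(id13) recv 64: fwd; pos3(id43) recv 13: drop; pos4(id61) recv 43: drop; pos5(id18) recv 61: fwd; pos0(id20) recv 18: drop
Round 2: pos3(id43) recv 64: fwd; pos0(id20) recv 61: fwd
Round 3: pos4(id61) recv 64: fwd; pos1(id64) recv 61: drop
Round 4: pos5(id18) recv 64: fwd
Round 5: pos0(id20) recv 64: fwd
Round 6: pos1(id64) recv 64: ELECTED
Message ID 61 originates at pos 4; dropped at pos 1 in round 3

Answer: 3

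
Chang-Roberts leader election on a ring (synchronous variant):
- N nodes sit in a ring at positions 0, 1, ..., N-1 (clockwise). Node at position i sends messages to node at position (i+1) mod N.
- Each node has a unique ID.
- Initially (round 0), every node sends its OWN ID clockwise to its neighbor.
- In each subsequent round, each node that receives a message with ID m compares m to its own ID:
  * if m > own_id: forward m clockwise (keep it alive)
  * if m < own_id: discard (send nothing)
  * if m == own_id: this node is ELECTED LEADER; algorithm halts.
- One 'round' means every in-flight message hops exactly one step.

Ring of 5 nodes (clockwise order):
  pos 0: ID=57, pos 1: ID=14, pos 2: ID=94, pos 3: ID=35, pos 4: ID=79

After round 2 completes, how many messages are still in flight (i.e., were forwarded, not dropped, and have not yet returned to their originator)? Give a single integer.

Answer: 2

Derivation:
Round 1: pos1(id14) recv 57: fwd; pos2(id94) recv 14: drop; pos3(id35) recv 94: fwd; pos4(id79) recv 35: drop; pos0(id57) recv 79: fwd
Round 2: pos2(id94) recv 57: drop; pos4(id79) recv 94: fwd; pos1(id14) recv 79: fwd
After round 2: 2 messages still in flight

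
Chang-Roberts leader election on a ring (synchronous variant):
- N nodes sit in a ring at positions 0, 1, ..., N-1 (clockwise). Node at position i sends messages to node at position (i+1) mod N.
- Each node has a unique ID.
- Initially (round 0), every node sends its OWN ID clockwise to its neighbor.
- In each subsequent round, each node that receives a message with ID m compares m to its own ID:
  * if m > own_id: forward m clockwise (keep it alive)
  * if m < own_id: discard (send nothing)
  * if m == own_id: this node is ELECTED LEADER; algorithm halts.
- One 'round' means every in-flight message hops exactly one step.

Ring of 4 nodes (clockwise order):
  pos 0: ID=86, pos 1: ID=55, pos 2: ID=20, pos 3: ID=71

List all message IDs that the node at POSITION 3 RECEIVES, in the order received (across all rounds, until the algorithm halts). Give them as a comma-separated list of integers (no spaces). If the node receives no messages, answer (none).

Answer: 20,55,86

Derivation:
Round 1: pos1(id55) recv 86: fwd; pos2(id20) recv 55: fwd; pos3(id71) recv 20: drop; pos0(id86) recv 71: drop
Round 2: pos2(id20) recv 86: fwd; pos3(id71) recv 55: drop
Round 3: pos3(id71) recv 86: fwd
Round 4: pos0(id86) recv 86: ELECTED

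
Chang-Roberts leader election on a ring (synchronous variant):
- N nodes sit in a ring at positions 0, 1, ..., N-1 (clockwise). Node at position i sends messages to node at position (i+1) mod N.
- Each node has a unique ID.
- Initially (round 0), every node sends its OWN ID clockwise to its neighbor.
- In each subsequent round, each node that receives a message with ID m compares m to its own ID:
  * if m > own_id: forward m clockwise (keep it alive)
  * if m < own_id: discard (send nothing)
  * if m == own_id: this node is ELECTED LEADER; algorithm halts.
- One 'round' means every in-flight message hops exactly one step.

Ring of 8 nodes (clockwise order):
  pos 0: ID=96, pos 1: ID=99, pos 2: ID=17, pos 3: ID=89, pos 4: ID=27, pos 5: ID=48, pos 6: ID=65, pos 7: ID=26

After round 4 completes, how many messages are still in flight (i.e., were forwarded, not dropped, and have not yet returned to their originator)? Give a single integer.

Answer: 2

Derivation:
Round 1: pos1(id99) recv 96: drop; pos2(id17) recv 99: fwd; pos3(id89) recv 17: drop; pos4(id27) recv 89: fwd; pos5(id48) recv 27: drop; pos6(id65) recv 48: drop; pos7(id26) recv 65: fwd; pos0(id96) recv 26: drop
Round 2: pos3(id89) recv 99: fwd; pos5(id48) recv 89: fwd; pos0(id96) recv 65: drop
Round 3: pos4(id27) recv 99: fwd; pos6(id65) recv 89: fwd
Round 4: pos5(id48) recv 99: fwd; pos7(id26) recv 89: fwd
After round 4: 2 messages still in flight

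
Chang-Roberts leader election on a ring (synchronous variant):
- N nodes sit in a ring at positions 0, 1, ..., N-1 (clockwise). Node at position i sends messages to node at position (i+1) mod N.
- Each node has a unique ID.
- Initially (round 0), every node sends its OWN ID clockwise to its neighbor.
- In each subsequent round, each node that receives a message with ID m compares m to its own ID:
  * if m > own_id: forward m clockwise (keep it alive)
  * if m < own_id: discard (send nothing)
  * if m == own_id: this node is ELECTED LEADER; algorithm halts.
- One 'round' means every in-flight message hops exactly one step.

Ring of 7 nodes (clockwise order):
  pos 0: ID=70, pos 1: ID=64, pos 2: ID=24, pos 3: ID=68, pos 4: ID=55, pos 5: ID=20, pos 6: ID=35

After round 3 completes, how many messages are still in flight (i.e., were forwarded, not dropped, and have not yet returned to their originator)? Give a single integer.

Answer: 2

Derivation:
Round 1: pos1(id64) recv 70: fwd; pos2(id24) recv 64: fwd; pos3(id68) recv 24: drop; pos4(id55) recv 68: fwd; pos5(id20) recv 55: fwd; pos6(id35) recv 20: drop; pos0(id70) recv 35: drop
Round 2: pos2(id24) recv 70: fwd; pos3(id68) recv 64: drop; pos5(id20) recv 68: fwd; pos6(id35) recv 55: fwd
Round 3: pos3(id68) recv 70: fwd; pos6(id35) recv 68: fwd; pos0(id70) recv 55: drop
After round 3: 2 messages still in flight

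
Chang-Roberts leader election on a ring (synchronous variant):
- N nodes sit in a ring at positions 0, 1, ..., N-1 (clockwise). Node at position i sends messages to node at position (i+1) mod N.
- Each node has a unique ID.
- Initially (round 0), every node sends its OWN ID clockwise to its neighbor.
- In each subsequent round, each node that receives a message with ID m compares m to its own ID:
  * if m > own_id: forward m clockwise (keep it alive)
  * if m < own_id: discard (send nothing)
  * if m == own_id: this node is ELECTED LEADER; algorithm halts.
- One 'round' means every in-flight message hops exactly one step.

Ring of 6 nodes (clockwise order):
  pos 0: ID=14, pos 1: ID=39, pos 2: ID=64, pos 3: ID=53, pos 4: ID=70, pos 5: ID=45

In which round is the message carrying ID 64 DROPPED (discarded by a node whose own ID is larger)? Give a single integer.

Answer: 2

Derivation:
Round 1: pos1(id39) recv 14: drop; pos2(id64) recv 39: drop; pos3(id53) recv 64: fwd; pos4(id70) recv 53: drop; pos5(id45) recv 70: fwd; pos0(id14) recv 45: fwd
Round 2: pos4(id70) recv 64: drop; pos0(id14) recv 70: fwd; pos1(id39) recv 45: fwd
Round 3: pos1(id39) recv 70: fwd; pos2(id64) recv 45: drop
Round 4: pos2(id64) recv 70: fwd
Round 5: pos3(id53) recv 70: fwd
Round 6: pos4(id70) recv 70: ELECTED
Message ID 64 originates at pos 2; dropped at pos 4 in round 2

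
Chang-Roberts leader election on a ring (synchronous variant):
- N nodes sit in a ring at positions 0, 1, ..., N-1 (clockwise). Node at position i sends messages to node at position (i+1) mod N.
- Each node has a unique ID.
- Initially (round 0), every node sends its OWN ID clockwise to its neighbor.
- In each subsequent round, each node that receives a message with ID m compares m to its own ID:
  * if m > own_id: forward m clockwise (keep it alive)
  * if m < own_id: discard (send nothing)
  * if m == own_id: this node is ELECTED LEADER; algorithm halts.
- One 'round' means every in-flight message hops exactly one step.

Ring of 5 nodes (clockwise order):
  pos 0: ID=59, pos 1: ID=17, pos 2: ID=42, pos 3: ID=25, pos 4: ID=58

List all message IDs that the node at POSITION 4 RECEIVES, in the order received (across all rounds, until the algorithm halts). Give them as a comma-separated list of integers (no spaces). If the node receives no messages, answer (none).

Answer: 25,42,59

Derivation:
Round 1: pos1(id17) recv 59: fwd; pos2(id42) recv 17: drop; pos3(id25) recv 42: fwd; pos4(id58) recv 25: drop; pos0(id59) recv 58: drop
Round 2: pos2(id42) recv 59: fwd; pos4(id58) recv 42: drop
Round 3: pos3(id25) recv 59: fwd
Round 4: pos4(id58) recv 59: fwd
Round 5: pos0(id59) recv 59: ELECTED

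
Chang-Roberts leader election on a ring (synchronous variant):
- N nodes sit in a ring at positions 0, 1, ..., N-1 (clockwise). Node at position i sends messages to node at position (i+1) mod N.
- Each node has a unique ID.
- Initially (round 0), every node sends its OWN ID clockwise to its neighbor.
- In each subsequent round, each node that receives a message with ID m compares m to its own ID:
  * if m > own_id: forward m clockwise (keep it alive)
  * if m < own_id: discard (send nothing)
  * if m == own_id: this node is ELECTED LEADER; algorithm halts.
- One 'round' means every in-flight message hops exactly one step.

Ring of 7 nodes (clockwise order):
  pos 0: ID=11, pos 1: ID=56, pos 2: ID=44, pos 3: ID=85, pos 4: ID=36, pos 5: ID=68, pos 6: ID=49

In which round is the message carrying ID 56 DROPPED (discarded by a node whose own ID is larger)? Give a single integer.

Answer: 2

Derivation:
Round 1: pos1(id56) recv 11: drop; pos2(id44) recv 56: fwd; pos3(id85) recv 44: drop; pos4(id36) recv 85: fwd; pos5(id68) recv 36: drop; pos6(id49) recv 68: fwd; pos0(id11) recv 49: fwd
Round 2: pos3(id85) recv 56: drop; pos5(id68) recv 85: fwd; pos0(id11) recv 68: fwd; pos1(id56) recv 49: drop
Round 3: pos6(id49) recv 85: fwd; pos1(id56) recv 68: fwd
Round 4: pos0(id11) recv 85: fwd; pos2(id44) recv 68: fwd
Round 5: pos1(id56) recv 85: fwd; pos3(id85) recv 68: drop
Round 6: pos2(id44) recv 85: fwd
Round 7: pos3(id85) recv 85: ELECTED
Message ID 56 originates at pos 1; dropped at pos 3 in round 2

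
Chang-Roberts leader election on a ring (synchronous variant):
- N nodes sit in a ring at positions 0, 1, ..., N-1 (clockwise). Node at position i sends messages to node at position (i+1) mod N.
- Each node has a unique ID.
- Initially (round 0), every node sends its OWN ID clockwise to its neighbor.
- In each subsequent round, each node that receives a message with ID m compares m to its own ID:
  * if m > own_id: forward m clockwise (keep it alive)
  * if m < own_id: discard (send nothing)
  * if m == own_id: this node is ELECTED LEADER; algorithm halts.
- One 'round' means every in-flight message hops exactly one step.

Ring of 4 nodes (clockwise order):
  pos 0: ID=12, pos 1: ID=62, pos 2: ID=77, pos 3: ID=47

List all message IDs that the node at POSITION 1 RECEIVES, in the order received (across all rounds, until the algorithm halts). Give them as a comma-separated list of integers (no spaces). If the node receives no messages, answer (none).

Answer: 12,47,77

Derivation:
Round 1: pos1(id62) recv 12: drop; pos2(id77) recv 62: drop; pos3(id47) recv 77: fwd; pos0(id12) recv 47: fwd
Round 2: pos0(id12) recv 77: fwd; pos1(id62) recv 47: drop
Round 3: pos1(id62) recv 77: fwd
Round 4: pos2(id77) recv 77: ELECTED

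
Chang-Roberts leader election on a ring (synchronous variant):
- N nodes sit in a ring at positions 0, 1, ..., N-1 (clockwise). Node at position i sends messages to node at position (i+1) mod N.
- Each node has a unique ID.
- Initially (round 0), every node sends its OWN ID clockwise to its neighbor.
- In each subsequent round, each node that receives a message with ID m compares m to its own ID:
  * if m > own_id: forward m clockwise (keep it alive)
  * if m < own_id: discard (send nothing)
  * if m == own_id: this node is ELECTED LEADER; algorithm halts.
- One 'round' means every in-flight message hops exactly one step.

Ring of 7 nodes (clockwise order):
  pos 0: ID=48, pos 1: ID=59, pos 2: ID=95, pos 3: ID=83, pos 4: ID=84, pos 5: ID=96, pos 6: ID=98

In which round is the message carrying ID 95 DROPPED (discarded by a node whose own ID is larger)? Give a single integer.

Answer: 3

Derivation:
Round 1: pos1(id59) recv 48: drop; pos2(id95) recv 59: drop; pos3(id83) recv 95: fwd; pos4(id84) recv 83: drop; pos5(id96) recv 84: drop; pos6(id98) recv 96: drop; pos0(id48) recv 98: fwd
Round 2: pos4(id84) recv 95: fwd; pos1(id59) recv 98: fwd
Round 3: pos5(id96) recv 95: drop; pos2(id95) recv 98: fwd
Round 4: pos3(id83) recv 98: fwd
Round 5: pos4(id84) recv 98: fwd
Round 6: pos5(id96) recv 98: fwd
Round 7: pos6(id98) recv 98: ELECTED
Message ID 95 originates at pos 2; dropped at pos 5 in round 3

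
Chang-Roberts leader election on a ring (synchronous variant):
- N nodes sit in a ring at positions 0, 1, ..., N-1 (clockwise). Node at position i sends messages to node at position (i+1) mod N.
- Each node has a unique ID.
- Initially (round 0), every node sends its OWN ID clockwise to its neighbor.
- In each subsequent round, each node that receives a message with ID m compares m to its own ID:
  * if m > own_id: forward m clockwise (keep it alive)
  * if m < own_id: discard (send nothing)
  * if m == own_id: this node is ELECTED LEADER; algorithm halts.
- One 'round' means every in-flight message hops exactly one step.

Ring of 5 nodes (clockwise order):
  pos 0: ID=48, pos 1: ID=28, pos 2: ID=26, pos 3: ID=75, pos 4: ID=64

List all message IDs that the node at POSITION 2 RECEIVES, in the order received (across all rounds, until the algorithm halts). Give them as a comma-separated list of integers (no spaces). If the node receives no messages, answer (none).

Round 1: pos1(id28) recv 48: fwd; pos2(id26) recv 28: fwd; pos3(id75) recv 26: drop; pos4(id64) recv 75: fwd; pos0(id48) recv 64: fwd
Round 2: pos2(id26) recv 48: fwd; pos3(id75) recv 28: drop; pos0(id48) recv 75: fwd; pos1(id28) recv 64: fwd
Round 3: pos3(id75) recv 48: drop; pos1(id28) recv 75: fwd; pos2(id26) recv 64: fwd
Round 4: pos2(id26) recv 75: fwd; pos3(id75) recv 64: drop
Round 5: pos3(id75) recv 75: ELECTED

Answer: 28,48,64,75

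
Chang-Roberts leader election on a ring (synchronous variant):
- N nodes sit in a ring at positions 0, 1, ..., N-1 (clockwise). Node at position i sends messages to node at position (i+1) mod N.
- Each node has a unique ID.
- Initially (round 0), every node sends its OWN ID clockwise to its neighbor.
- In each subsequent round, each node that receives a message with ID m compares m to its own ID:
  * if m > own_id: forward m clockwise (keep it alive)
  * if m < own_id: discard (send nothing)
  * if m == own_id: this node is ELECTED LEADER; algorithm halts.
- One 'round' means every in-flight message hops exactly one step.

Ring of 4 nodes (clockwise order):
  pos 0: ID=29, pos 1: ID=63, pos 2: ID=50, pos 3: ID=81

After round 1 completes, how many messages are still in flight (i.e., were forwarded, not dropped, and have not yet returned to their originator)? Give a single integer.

Answer: 2

Derivation:
Round 1: pos1(id63) recv 29: drop; pos2(id50) recv 63: fwd; pos3(id81) recv 50: drop; pos0(id29) recv 81: fwd
After round 1: 2 messages still in flight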